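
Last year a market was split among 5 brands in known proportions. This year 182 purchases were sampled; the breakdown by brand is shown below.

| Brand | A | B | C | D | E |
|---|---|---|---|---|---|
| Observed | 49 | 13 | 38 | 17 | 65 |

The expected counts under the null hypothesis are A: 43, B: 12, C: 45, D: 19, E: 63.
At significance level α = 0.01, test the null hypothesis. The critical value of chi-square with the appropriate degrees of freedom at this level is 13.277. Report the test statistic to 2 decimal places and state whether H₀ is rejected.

cat         O        E   (O−E)²/E
A          49       43      0.837
B          13       12      0.083
C          38       45      1.089
D          17       19      0.211
E          65       63      0.063
Sum = 2.28
df = 4. Since 2.28 < 13.277, we do not reject H₀.

2.28; do not reject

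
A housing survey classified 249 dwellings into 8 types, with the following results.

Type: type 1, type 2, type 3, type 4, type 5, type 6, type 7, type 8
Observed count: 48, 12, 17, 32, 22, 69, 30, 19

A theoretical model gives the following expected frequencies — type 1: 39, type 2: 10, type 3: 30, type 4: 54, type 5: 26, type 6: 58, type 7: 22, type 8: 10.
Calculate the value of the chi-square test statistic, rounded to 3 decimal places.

30.784

cat         O        E   (O−E)²/E
type 1     48       39     2.0769
type 2     12       10     0.4000
type 3     17       30     5.6333
type 4     32       54     8.9630
type 5     22       26     0.6154
type 6     69       58     2.0862
type 7     30       22     2.9091
type 8     19       10     8.1000
Sum = 30.784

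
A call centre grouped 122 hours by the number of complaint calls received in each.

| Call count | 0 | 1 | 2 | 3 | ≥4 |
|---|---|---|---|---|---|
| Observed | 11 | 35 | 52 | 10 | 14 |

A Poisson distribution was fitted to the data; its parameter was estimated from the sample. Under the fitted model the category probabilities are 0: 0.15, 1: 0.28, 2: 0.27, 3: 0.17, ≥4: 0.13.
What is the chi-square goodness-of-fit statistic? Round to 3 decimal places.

19.741

Expected counts E_i = n·p_i: 122×0.15 = 18.3, 122×0.28 = 34.16, 122×0.27 = 32.94, 122×0.17 = 20.74, 122×0.13 = 15.86.
χ² = (11−18.3)²/18.3 + (35−34.16)²/34.16 + (52−32.94)²/32.94 + (10−20.74)²/20.74 + (14−15.86)²/15.86
   = 2.9120 + 0.0207 + 11.0286 + 5.5616 + 0.2181
Sum = 19.741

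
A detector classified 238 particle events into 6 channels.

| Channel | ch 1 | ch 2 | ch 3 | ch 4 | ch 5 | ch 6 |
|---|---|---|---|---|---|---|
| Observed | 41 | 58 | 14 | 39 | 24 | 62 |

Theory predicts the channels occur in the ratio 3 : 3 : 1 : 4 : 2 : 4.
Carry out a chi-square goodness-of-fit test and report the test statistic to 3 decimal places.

12.494

Ratio total = 17. Expected counts: 238×3/17 = 42, 238×3/17 = 42, 238×1/17 = 14, 238×4/17 = 56, 238×2/17 = 28, 238×4/17 = 56.
cat         O        E   (O−E)²/E
ch 1       41       42     0.0238
ch 2       58       42     6.0952
ch 3       14       14     0.0000
ch 4       39       56     5.1607
ch 5       24       28     0.5714
ch 6       62       56     0.6429
Sum = 12.494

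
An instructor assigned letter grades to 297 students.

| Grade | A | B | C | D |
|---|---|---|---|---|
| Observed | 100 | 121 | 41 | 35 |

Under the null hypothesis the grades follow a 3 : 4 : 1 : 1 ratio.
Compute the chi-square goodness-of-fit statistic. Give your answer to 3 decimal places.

Ratio total = 9. Expected counts: 297×3/9 = 99, 297×4/9 = 132, 297×1/9 = 33, 297×1/9 = 33.
A: (100 − 99)²/99 = 1/99 = 0.0101
B: (121 − 132)²/132 = 121/132 = 0.9167
C: (41 − 33)²/33 = 64/33 = 1.9394
D: (35 − 33)²/33 = 4/33 = 0.1212
Sum = 2.987

2.987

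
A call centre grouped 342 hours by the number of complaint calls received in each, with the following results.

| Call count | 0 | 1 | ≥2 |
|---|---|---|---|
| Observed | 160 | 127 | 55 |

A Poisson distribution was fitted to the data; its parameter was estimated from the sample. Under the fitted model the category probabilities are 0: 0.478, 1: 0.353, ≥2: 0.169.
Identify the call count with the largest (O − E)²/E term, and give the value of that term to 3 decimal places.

1, 0.326

Expected counts E_i = n·p_i: 342×0.478 = 163.476, 342×0.353 = 120.726, 342×0.169 = 57.798.
χ² = (160−163.476)²/163.476 + (127−120.726)²/120.726 + (55−57.798)²/57.798
   = 0.0739 + 0.3261 + 0.1355
The largest term is for 1: 0.326.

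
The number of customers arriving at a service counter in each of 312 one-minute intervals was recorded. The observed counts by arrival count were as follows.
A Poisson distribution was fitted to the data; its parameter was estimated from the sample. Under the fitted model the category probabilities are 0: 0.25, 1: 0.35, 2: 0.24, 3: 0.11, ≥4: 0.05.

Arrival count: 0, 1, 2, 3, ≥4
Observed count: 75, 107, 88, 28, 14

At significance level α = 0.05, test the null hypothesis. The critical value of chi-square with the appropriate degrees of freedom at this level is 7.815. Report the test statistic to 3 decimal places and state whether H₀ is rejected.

Expected counts E_i = n·p_i: 312×0.25 = 78, 312×0.35 = 109.2, 312×0.24 = 74.88, 312×0.11 = 34.32, 312×0.05 = 15.6.
cat         O        E   (O−E)²/E
0          75       78     0.1154
1         107    109.2     0.0443
2          88    74.88     2.2988
3          28    34.32     1.1638
≥4         14     15.6     0.1641
Sum = 3.786
df = 3. Since 3.786 < 7.815, we do not reject H₀.

3.786; do not reject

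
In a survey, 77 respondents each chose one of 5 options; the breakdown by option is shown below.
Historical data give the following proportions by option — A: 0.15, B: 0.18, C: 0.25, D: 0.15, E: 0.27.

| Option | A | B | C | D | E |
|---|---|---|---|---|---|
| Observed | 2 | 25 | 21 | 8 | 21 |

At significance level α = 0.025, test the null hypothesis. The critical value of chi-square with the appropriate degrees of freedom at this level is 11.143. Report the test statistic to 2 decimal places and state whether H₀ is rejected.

18.10; reject

Expected counts E_i = n·p_i: 77×0.15 = 11.55, 77×0.18 = 13.86, 77×0.25 = 19.25, 77×0.15 = 11.55, 77×0.27 = 20.79.
A: (2 − 11.55)²/11.55 = 91.2025/11.55 = 7.896
B: (25 − 13.86)²/13.86 = 124.0996/13.86 = 8.954
C: (21 − 19.25)²/19.25 = 3.0625/19.25 = 0.159
D: (8 − 11.55)²/11.55 = 12.6025/11.55 = 1.091
E: (21 − 20.79)²/20.79 = 0.0441/20.79 = 0.002
Sum = 18.10
df = 4. Since 18.10 > 11.143, we reject H₀.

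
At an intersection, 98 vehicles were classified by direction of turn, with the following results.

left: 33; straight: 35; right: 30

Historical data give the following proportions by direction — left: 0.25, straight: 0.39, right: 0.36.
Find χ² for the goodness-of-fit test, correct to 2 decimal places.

4.01

Expected counts E_i = n·p_i: 98×0.25 = 24.5, 98×0.39 = 38.22, 98×0.36 = 35.28.
cat           O        E   (O−E)²/E
left         33     24.5      2.949
straight     35    38.22      0.271
right        30    35.28      0.790
Sum = 4.01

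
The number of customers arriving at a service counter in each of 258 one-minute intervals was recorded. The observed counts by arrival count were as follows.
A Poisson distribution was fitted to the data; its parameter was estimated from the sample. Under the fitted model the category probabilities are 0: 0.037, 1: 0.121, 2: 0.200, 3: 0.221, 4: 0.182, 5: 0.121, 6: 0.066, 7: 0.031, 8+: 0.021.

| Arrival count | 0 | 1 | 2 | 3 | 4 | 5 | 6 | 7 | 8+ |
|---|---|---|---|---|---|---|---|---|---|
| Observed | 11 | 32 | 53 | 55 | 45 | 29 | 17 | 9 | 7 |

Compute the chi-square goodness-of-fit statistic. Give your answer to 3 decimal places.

1.177

Expected counts E_i = n·p_i: 258×0.037 = 9.546, 258×0.121 = 31.218, 258×0.200 = 51.6, 258×0.221 = 57.018, 258×0.182 = 46.956, 258×0.121 = 31.218, 258×0.066 = 17.028, 258×0.031 = 7.998, 258×0.021 = 5.418.
cat         O        E   (O−E)²/E
0          11    9.546     0.2215
1          32   31.218     0.0196
2          53     51.6     0.0380
3          55   57.018     0.0714
4          45   46.956     0.0815
5          29   31.218     0.1576
6          17   17.028     0.0000
7           9    7.998     0.1255
8+          7    5.418     0.4619
Sum = 1.177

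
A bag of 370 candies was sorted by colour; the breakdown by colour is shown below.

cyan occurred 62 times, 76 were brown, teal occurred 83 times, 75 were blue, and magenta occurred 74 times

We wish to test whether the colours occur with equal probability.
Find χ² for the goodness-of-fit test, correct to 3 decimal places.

3.108

Expected count for each of the 5 categories: 370/5 = 74.
cat          O        E   (O−E)²/E
cyan        62       74     1.9459
brown       76       74     0.0541
teal        83       74     1.0946
blue        75       74     0.0135
magenta     74       74     0.0000
Sum = 3.108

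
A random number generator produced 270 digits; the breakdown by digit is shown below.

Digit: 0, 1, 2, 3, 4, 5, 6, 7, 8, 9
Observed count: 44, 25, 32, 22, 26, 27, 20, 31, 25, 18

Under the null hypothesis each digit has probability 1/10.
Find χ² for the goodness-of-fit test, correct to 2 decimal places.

18.30

Expected count for each of the 10 categories: 270/10 = 27.
cat         O        E   (O−E)²/E
0          44       27     10.704
1          25       27      0.148
2          32       27      0.926
3          22       27      0.926
4          26       27      0.037
5          27       27      0.000
6          20       27      1.815
7          31       27      0.593
8          25       27      0.148
9          18       27      3.000
Sum = 18.30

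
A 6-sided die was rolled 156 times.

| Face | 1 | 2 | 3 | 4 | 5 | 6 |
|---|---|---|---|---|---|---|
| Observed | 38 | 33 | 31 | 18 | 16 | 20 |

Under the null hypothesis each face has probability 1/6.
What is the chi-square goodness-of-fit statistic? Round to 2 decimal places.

16.08

Expected count for each of the 6 categories: 156/6 = 26.
χ² = (38−26)²/26 + (33−26)²/26 + (31−26)²/26 + (18−26)²/26 + (16−26)²/26 + (20−26)²/26
   = 5.538 + 1.885 + 0.962 + 2.462 + 3.846 + 1.385
Sum = 16.08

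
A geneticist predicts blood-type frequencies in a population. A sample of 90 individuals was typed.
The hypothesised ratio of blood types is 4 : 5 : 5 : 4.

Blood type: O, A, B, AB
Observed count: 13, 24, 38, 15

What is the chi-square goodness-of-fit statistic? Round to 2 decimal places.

Ratio total = 18. Expected counts: 90×4/18 = 20, 90×5/18 = 25, 90×5/18 = 25, 90×4/18 = 20.
O: (13 − 20)²/20 = 49/20 = 2.450
A: (24 − 25)²/25 = 1/25 = 0.040
B: (38 − 25)²/25 = 169/25 = 6.760
AB: (15 − 20)²/20 = 25/20 = 1.250
Sum = 10.50

10.50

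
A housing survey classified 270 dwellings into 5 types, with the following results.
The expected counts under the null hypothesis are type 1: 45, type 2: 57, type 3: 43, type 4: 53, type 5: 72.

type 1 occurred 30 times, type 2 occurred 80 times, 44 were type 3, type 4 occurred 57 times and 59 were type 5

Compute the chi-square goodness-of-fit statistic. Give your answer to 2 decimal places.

16.95

χ² = (30−45)²/45 + (80−57)²/57 + (44−43)²/43 + (57−53)²/53 + (59−72)²/72
   = 5.000 + 9.281 + 0.023 + 0.302 + 2.347
Sum = 16.95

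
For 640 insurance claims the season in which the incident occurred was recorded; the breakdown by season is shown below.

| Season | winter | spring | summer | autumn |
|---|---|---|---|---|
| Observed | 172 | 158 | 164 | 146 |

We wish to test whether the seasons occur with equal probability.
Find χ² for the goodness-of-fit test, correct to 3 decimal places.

2.250

Under H₀ each category has probability 1/4, so each expected count is 640/4 = 160.
cat         O        E   (O−E)²/E
winter    172      160     0.9000
spring    158      160     0.0250
summer    164      160     0.1000
autumn    146      160     1.2250
Sum = 2.250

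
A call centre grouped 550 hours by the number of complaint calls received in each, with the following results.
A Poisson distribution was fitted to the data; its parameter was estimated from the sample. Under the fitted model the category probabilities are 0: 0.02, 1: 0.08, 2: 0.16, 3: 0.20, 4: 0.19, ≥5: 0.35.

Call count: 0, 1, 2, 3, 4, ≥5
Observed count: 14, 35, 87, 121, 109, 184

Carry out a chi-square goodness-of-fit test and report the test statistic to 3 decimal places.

4.340

Expected counts E_i = n·p_i: 550×0.02 = 11, 550×0.08 = 44, 550×0.16 = 88, 550×0.20 = 110, 550×0.19 = 104.5, 550×0.35 = 192.5.
χ² = (14−11)²/11 + (35−44)²/44 + (87−88)²/88 + (121−110)²/110 + (109−104.5)²/104.5 + (184−192.5)²/192.5
   = 0.8182 + 1.8409 + 0.0114 + 1.1000 + 0.1938 + 0.3753
Sum = 4.340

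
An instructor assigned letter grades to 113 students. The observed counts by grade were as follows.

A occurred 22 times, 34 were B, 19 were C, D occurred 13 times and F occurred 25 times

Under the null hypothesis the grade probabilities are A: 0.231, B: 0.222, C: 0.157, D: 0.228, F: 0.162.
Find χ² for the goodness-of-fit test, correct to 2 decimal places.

12.67

Expected counts E_i = n·p_i: 113×0.231 = 26.103, 113×0.222 = 25.086, 113×0.157 = 17.741, 113×0.228 = 25.764, 113×0.162 = 18.306.
χ² = (22−26.103)²/26.103 + (34−25.086)²/25.086 + (19−17.741)²/17.741 + (13−25.764)²/25.764 + (25−18.306)²/18.306
   = 0.645 + 3.167 + 0.089 + 6.324 + 2.448
Sum = 12.67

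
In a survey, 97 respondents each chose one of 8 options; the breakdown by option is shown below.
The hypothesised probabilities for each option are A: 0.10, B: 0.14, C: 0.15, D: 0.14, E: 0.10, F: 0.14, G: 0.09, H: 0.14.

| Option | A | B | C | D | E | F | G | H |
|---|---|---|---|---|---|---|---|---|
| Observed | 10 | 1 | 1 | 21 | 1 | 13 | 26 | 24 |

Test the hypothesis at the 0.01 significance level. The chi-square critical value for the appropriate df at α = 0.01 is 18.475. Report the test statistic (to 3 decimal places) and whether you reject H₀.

Expected counts E_i = n·p_i: 97×0.10 = 9.7, 97×0.14 = 13.58, 97×0.15 = 14.55, 97×0.14 = 13.58, 97×0.10 = 9.7, 97×0.14 = 13.58, 97×0.09 = 8.73, 97×0.14 = 13.58.
A: (10 − 9.7)²/9.7 = 0.09/9.7 = 0.0093
B: (1 − 13.58)²/13.58 = 158.2564/13.58 = 11.6536
C: (1 − 14.55)²/14.55 = 183.6025/14.55 = 12.6187
D: (21 − 13.58)²/13.58 = 55.0564/13.58 = 4.0542
E: (1 − 9.7)²/9.7 = 75.69/9.7 = 7.8031
F: (13 − 13.58)²/13.58 = 0.3364/13.58 = 0.0248
G: (26 − 8.73)²/8.73 = 298.2529/8.73 = 34.1641
H: (24 − 13.58)²/13.58 = 108.5764/13.58 = 7.9953
Sum = 78.323
df = 7. Since 78.323 > 18.475, we reject H₀.

78.323; reject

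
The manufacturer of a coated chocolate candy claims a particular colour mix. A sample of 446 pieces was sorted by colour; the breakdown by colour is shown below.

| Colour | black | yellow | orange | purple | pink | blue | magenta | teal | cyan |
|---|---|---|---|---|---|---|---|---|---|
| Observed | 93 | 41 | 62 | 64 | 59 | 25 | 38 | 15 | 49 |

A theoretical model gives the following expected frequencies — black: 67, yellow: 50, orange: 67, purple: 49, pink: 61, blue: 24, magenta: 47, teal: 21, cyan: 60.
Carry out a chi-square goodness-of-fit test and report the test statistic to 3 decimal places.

χ² = (93−67)²/67 + (41−50)²/50 + (62−67)²/67 + (64−49)²/49 + (59−61)²/61 + (25−24)²/24 + (38−47)²/47 + (15−21)²/21 + (49−60)²/60
   = 10.0896 + 1.6200 + 0.3731 + 4.5918 + 0.0656 + 0.0417 + 1.7234 + 1.7143 + 2.0167
Sum = 22.236

22.236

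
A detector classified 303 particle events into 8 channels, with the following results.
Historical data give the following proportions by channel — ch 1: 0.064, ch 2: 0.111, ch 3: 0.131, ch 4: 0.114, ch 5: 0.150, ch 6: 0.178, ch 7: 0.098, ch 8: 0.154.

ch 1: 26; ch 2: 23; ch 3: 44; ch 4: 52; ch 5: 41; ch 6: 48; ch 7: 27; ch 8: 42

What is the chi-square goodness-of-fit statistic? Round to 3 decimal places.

Expected counts E_i = n·p_i: 303×0.064 = 19.392, 303×0.111 = 33.633, 303×0.131 = 39.693, 303×0.114 = 34.542, 303×0.150 = 45.45, 303×0.178 = 53.934, 303×0.098 = 29.694, 303×0.154 = 46.662.
cat         O        E   (O−E)²/E
ch 1       26   19.392     2.2517
ch 2       23   33.633     3.3616
ch 3       44   39.693     0.4673
ch 4       52   34.542     8.8235
ch 5       41    45.45     0.4357
ch 6       48   53.934     0.6529
ch 7       27   29.694     0.2444
ch 8       42   46.662     0.4658
Sum = 16.703

16.703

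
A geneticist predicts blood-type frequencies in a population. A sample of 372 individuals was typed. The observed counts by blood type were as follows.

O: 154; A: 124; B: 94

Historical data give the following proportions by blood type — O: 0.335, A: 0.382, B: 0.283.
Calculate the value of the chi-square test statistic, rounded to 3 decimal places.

10.441

Expected counts E_i = n·p_i: 372×0.335 = 124.62, 372×0.382 = 142.104, 372×0.283 = 105.276.
χ² = (154−124.62)²/124.62 + (124−142.104)²/142.104 + (94−105.276)²/105.276
   = 6.9265 + 2.3064 + 1.2078
Sum = 10.441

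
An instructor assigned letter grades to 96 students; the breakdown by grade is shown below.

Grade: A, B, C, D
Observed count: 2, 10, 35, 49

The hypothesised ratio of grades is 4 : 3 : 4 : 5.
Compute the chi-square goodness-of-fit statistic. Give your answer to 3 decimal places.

Ratio total = 16. Expected counts: 96×4/16 = 24, 96×3/16 = 18, 96×4/16 = 24, 96×5/16 = 30.
A: (2 − 24)²/24 = 484/24 = 20.1667
B: (10 − 18)²/18 = 64/18 = 3.5556
C: (35 − 24)²/24 = 121/24 = 5.0417
D: (49 − 30)²/30 = 361/30 = 12.0333
Sum = 40.797

40.797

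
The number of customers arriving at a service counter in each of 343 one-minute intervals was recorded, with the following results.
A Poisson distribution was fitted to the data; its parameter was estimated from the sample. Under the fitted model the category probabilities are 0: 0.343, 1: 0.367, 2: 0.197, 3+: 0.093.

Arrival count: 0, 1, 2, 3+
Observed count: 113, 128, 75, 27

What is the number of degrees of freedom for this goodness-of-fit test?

There are k = 4 categories and 1 parameter estimated from the data, so df = 4 − 1 − 1 = 2.

2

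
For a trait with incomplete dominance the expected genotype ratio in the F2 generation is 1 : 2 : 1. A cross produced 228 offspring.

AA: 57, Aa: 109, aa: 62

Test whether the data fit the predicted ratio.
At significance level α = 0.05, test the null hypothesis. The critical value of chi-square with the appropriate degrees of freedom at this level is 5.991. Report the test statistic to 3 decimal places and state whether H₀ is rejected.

0.658; do not reject

Ratio total = 4. Expected counts: 228×1/4 = 57, 228×2/4 = 114, 228×1/4 = 57.
AA: (57 − 57)²/57 = 0/57 = 0.0000
Aa: (109 − 114)²/114 = 25/114 = 0.2193
aa: (62 − 57)²/57 = 25/57 = 0.4386
Sum = 0.658
df = 2. Since 0.658 < 5.991, we do not reject H₀.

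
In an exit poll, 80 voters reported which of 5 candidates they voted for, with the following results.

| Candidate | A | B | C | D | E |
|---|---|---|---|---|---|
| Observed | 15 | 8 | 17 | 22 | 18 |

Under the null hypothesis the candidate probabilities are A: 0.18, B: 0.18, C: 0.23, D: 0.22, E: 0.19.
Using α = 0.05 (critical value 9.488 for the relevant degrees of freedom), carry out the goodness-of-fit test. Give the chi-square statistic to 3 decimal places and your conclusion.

4.592; do not reject

Expected counts E_i = n·p_i: 80×0.18 = 14.4, 80×0.18 = 14.4, 80×0.23 = 18.4, 80×0.22 = 17.6, 80×0.19 = 15.2.
A: (15 − 14.4)²/14.4 = 0.36/14.4 = 0.0250
B: (8 − 14.4)²/14.4 = 40.96/14.4 = 2.8444
C: (17 − 18.4)²/18.4 = 1.96/18.4 = 0.1065
D: (22 − 17.6)²/17.6 = 19.36/17.6 = 1.1000
E: (18 − 15.2)²/15.2 = 7.84/15.2 = 0.5158
Sum = 4.592
df = 4. Since 4.592 < 9.488, we do not reject H₀.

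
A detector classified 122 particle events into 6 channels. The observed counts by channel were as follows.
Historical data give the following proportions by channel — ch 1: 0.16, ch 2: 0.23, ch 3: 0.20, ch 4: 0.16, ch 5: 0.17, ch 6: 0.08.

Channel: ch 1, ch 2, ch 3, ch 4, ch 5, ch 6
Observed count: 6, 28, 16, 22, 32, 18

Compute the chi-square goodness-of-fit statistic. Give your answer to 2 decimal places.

25.64

Expected counts E_i = n·p_i: 122×0.16 = 19.52, 122×0.23 = 28.06, 122×0.20 = 24.4, 122×0.16 = 19.52, 122×0.17 = 20.74, 122×0.08 = 9.76.
χ² = (6−19.52)²/19.52 + (28−28.06)²/28.06 + (16−24.4)²/24.4 + (22−19.52)²/19.52 + (32−20.74)²/20.74 + (18−9.76)²/9.76
   = 9.364 + 0.000 + 2.892 + 0.315 + 6.113 + 6.957
Sum = 25.64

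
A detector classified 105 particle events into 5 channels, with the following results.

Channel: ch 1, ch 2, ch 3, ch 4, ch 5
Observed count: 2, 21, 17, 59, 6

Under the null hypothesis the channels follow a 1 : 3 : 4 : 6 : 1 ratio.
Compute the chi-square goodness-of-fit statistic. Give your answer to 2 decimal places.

Ratio total = 15. Expected counts: 105×1/15 = 7, 105×3/15 = 21, 105×4/15 = 28, 105×6/15 = 42, 105×1/15 = 7.
χ² = (2−7)²/7 + (21−21)²/21 + (17−28)²/28 + (59−42)²/42 + (6−7)²/7
   = 3.571 + 0.000 + 4.321 + 6.881 + 0.143
Sum = 14.92

14.92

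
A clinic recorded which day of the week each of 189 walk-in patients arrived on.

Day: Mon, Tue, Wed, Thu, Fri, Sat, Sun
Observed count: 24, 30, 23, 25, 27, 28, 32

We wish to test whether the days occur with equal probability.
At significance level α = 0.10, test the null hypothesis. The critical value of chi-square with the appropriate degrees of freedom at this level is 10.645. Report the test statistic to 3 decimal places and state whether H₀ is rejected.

Under H₀ each category has probability 1/7, so each expected count is 189/7 = 27.
χ² = (24−27)²/27 + (30−27)²/27 + (23−27)²/27 + (25−27)²/27 + (27−27)²/27 + (28−27)²/27 + (32−27)²/27
   = 0.3333 + 0.3333 + 0.5926 + 0.1481 + 0.0000 + 0.0370 + 0.9259
Sum = 2.370
df = 6. Since 2.370 < 10.645, we do not reject H₀.

2.370; do not reject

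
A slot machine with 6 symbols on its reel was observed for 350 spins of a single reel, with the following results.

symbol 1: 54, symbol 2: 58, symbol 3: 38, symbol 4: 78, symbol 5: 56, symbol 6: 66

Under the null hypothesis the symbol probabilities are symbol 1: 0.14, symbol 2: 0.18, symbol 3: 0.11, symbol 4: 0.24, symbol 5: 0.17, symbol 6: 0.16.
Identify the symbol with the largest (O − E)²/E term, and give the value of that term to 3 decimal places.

symbol 6, 1.786

Expected counts E_i = n·p_i: 350×0.14 = 49, 350×0.18 = 63, 350×0.11 = 38.5, 350×0.24 = 84, 350×0.17 = 59.5, 350×0.16 = 56.
cat           O        E   (O−E)²/E
symbol 1     54       49     0.5102
symbol 2     58       63     0.3968
symbol 3     38     38.5     0.0065
symbol 4     78       84     0.4286
symbol 5     56     59.5     0.2059
symbol 6     66       56     1.7857
The largest term is for symbol 6: 1.786.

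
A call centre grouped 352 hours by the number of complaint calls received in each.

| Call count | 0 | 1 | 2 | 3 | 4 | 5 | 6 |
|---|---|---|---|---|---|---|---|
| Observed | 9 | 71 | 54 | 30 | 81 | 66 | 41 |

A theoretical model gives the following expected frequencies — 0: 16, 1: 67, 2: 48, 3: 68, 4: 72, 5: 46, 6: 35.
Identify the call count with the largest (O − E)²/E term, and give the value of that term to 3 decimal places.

3, 21.235

cat         O        E   (O−E)²/E
0           9       16     3.0625
1          71       67     0.2388
2          54       48     0.7500
3          30       68    21.2353
4          81       72     1.1250
5          66       46     8.6957
6          41       35     1.0286
The largest term is for 3: 21.235.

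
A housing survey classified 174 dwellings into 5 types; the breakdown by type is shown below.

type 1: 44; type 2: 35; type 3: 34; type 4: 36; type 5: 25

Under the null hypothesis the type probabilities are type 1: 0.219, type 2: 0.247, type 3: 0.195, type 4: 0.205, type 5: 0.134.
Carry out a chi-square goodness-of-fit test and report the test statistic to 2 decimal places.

2.52

Expected counts E_i = n·p_i: 174×0.219 = 38.106, 174×0.247 = 42.978, 174×0.195 = 33.93, 174×0.205 = 35.67, 174×0.134 = 23.316.
type 1: (44 − 38.106)²/38.106 = 34.739236/38.106 = 0.912
type 2: (35 − 42.978)²/42.978 = 63.648484/42.978 = 1.481
type 3: (34 − 33.93)²/33.93 = 0.0049/33.93 = 0.000
type 4: (36 − 35.67)²/35.67 = 0.1089/35.67 = 0.003
type 5: (25 − 23.316)²/23.316 = 2.835856/23.316 = 0.122
Sum = 2.52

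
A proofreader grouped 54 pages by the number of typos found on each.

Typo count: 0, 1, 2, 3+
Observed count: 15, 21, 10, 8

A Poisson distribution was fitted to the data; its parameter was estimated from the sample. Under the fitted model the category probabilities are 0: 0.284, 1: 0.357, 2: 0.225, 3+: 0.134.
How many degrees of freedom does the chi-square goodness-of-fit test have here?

There are k = 4 categories and 1 parameter estimated from the data, so df = 4 − 1 − 1 = 2.

2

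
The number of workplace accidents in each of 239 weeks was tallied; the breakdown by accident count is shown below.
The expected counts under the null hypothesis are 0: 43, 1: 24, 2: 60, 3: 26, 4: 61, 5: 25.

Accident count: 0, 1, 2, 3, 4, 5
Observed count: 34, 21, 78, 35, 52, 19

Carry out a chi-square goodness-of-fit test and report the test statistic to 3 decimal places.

13.542

χ² = (34−43)²/43 + (21−24)²/24 + (78−60)²/60 + (35−26)²/26 + (52−61)²/61 + (19−25)²/25
   = 1.8837 + 0.3750 + 5.4000 + 3.1154 + 1.3279 + 1.4400
Sum = 13.542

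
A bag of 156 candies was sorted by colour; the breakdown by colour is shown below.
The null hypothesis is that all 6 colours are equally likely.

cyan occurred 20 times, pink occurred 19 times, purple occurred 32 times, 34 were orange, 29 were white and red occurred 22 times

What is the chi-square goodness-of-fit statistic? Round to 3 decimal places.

8.077

Expected count for each of the 6 categories: 156/6 = 26.
cyan: (20 − 26)²/26 = 36/26 = 1.3846
pink: (19 − 26)²/26 = 49/26 = 1.8846
purple: (32 − 26)²/26 = 36/26 = 1.3846
orange: (34 − 26)²/26 = 64/26 = 2.4615
white: (29 − 26)²/26 = 9/26 = 0.3462
red: (22 − 26)²/26 = 16/26 = 0.6154
Sum = 8.077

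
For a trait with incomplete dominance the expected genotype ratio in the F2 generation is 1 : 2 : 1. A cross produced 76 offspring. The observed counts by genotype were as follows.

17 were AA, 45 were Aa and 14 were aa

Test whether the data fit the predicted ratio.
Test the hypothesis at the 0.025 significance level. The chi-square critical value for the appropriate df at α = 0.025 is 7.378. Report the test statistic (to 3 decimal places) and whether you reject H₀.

Ratio total = 4. Expected counts: 76×1/4 = 19, 76×2/4 = 38, 76×1/4 = 19.
χ² = (17−19)²/19 + (45−38)²/38 + (14−19)²/19
   = 0.2105 + 1.2895 + 1.3158
Sum = 2.816
df = 2. Since 2.816 < 7.378, we do not reject H₀.

2.816; do not reject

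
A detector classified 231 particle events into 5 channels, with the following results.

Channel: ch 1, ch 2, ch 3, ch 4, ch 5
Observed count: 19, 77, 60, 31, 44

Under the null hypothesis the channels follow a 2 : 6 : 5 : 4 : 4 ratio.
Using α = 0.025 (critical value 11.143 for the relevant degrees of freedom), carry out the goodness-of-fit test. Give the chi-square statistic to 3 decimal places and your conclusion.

Ratio total = 21. Expected counts: 231×2/21 = 22, 231×6/21 = 66, 231×5/21 = 55, 231×4/21 = 44, 231×4/21 = 44.
χ² = (19−22)²/22 + (77−66)²/66 + (60−55)²/55 + (31−44)²/44 + (44−44)²/44
   = 0.4091 + 1.8333 + 0.4545 + 3.8409 + 0.0000
Sum = 6.538
df = 4. Since 6.538 < 11.143, we do not reject H₀.

6.538; do not reject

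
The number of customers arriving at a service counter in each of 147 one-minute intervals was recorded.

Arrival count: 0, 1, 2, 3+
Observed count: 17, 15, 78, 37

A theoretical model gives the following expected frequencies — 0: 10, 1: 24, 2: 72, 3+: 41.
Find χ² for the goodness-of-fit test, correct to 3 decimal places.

0: (17 − 10)²/10 = 49/10 = 4.9000
1: (15 − 24)²/24 = 81/24 = 3.3750
2: (78 − 72)²/72 = 36/72 = 0.5000
3+: (37 − 41)²/41 = 16/41 = 0.3902
Sum = 9.165

9.165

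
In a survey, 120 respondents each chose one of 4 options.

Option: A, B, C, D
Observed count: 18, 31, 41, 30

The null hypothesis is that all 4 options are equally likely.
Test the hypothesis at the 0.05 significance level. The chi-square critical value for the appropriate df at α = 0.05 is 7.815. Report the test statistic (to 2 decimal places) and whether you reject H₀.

8.87; reject

Under H₀ each category has probability 1/4, so each expected count is 120/4 = 30.
cat         O        E   (O−E)²/E
A          18       30      4.800
B          31       30      0.033
C          41       30      4.033
D          30       30      0.000
Sum = 8.87
df = 3. Since 8.87 > 7.815, we reject H₀.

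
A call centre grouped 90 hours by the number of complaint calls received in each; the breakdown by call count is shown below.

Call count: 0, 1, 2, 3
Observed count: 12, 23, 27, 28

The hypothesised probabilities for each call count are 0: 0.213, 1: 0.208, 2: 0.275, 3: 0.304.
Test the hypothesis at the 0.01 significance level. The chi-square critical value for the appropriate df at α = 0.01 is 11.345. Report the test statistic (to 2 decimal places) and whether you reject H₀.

Expected counts E_i = n·p_i: 90×0.213 = 19.17, 90×0.208 = 18.72, 90×0.275 = 24.75, 90×0.304 = 27.36.
χ² = (12−19.17)²/19.17 + (23−18.72)²/18.72 + (27−24.75)²/24.75 + (28−27.36)²/27.36
   = 2.682 + 0.979 + 0.205 + 0.015
Sum = 3.88
df = 3. Since 3.88 < 11.345, we do not reject H₀.

3.88; do not reject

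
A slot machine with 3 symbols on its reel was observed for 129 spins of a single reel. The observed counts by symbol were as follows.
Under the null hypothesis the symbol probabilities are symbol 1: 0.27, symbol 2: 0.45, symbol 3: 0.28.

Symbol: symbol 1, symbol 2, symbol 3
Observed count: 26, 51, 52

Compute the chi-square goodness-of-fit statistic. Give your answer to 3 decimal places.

10.076

Expected counts E_i = n·p_i: 129×0.27 = 34.83, 129×0.45 = 58.05, 129×0.28 = 36.12.
χ² = (26−34.83)²/34.83 + (51−58.05)²/58.05 + (52−36.12)²/36.12
   = 2.2386 + 0.8562 + 6.9816
Sum = 10.076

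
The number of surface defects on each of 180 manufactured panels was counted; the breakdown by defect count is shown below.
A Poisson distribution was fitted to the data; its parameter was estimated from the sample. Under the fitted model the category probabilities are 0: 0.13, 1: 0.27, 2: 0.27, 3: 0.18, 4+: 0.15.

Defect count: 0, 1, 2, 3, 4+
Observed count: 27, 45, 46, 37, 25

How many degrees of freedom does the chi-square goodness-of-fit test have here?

3

There are k = 5 categories and 1 parameter estimated from the data, so df = 5 − 1 − 1 = 3.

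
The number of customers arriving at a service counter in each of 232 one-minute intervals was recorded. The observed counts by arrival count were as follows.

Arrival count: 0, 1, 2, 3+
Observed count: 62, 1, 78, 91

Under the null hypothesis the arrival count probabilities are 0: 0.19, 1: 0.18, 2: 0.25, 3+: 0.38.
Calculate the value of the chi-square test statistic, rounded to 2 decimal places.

Expected counts E_i = n·p_i: 232×0.19 = 44.08, 232×0.18 = 41.76, 232×0.25 = 58, 232×0.38 = 88.16.
χ² = (62−44.08)²/44.08 + (1−41.76)²/41.76 + (78−58)²/58 + (91−88.16)²/88.16
   = 7.285 + 39.784 + 6.897 + 0.091
Sum = 54.06

54.06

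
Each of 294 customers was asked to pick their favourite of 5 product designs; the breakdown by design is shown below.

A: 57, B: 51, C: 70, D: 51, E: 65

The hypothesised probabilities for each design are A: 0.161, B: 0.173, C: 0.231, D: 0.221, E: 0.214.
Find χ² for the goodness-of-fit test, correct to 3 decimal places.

Expected counts E_i = n·p_i: 294×0.161 = 47.334, 294×0.173 = 50.862, 294×0.231 = 67.914, 294×0.221 = 64.974, 294×0.214 = 62.916.
A: (57 − 47.334)²/47.334 = 93.431556/47.334 = 1.9739
B: (51 − 50.862)²/50.862 = 0.019044/50.862 = 0.0004
C: (70 − 67.914)²/67.914 = 4.351396/67.914 = 0.0641
D: (51 − 64.974)²/64.974 = 195.272676/64.974 = 3.0054
E: (65 − 62.916)²/62.916 = 4.343056/62.916 = 0.0690
Sum = 5.113

5.113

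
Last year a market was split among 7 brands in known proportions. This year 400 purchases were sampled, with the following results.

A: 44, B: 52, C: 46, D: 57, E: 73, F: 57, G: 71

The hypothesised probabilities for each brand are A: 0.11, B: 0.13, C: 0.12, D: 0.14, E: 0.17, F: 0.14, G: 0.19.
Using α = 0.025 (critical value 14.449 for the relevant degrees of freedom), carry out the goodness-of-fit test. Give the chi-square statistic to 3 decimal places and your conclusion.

Expected counts E_i = n·p_i: 400×0.11 = 44, 400×0.13 = 52, 400×0.12 = 48, 400×0.14 = 56, 400×0.17 = 68, 400×0.14 = 56, 400×0.19 = 76.
cat         O        E   (O−E)²/E
A          44       44     0.0000
B          52       52     0.0000
C          46       48     0.0833
D          57       56     0.0179
E          73       68     0.3676
F          57       56     0.0179
G          71       76     0.3289
Sum = 0.816
df = 6. Since 0.816 < 14.449, we do not reject H₀.

0.816; do not reject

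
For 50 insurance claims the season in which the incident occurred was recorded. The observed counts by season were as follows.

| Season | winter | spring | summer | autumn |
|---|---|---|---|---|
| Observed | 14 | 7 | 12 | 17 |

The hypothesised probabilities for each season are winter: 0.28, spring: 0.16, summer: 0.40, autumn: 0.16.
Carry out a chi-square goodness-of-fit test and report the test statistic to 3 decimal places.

Expected counts E_i = n·p_i: 50×0.28 = 14, 50×0.16 = 8, 50×0.40 = 20, 50×0.16 = 8.
cat         O        E   (O−E)²/E
winter     14       14     0.0000
spring      7        8     0.1250
summer     12       20     3.2000
autumn     17        8    10.1250
Sum = 13.450

13.450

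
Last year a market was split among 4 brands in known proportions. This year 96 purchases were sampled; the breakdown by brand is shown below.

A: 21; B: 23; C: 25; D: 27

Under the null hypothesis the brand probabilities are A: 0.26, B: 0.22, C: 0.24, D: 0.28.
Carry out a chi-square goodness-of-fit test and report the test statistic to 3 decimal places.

Expected counts E_i = n·p_i: 96×0.26 = 24.96, 96×0.22 = 21.12, 96×0.24 = 23.04, 96×0.28 = 26.88.
χ² = (21−24.96)²/24.96 + (23−21.12)²/21.12 + (25−23.04)²/23.04 + (27−26.88)²/26.88
   = 0.6283 + 0.1673 + 0.1667 + 0.0005
Sum = 0.963

0.963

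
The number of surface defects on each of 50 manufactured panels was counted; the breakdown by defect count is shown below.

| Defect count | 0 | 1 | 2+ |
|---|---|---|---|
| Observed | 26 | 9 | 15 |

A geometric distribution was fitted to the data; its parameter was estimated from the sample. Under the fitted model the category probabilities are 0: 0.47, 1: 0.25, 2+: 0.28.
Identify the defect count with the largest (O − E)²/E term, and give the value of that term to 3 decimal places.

Expected counts E_i = n·p_i: 50×0.47 = 23.5, 50×0.25 = 12.5, 50×0.28 = 14.
0: (26 − 23.5)²/23.5 = 6.25/23.5 = 0.2660
1: (9 − 12.5)²/12.5 = 12.25/12.5 = 0.9800
2+: (15 − 14)²/14 = 1/14 = 0.0714
The largest term is for 1: 0.980.

1, 0.980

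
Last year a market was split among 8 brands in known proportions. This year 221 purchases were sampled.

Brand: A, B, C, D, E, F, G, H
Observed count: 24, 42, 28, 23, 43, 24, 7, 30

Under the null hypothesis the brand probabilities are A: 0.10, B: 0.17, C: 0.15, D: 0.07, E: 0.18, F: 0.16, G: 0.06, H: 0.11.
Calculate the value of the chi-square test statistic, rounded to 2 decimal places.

Expected counts E_i = n·p_i: 221×0.10 = 22.1, 221×0.17 = 37.57, 221×0.15 = 33.15, 221×0.07 = 15.47, 221×0.18 = 39.78, 221×0.16 = 35.36, 221×0.06 = 13.26, 221×0.11 = 24.31.
cat         O        E   (O−E)²/E
A          24     22.1      0.163
B          42    37.57      0.522
C          28    33.15      0.800
D          23    15.47      3.665
E          43    39.78      0.261
F          24    35.36      3.650
G           7    13.26      2.955
H          30    24.31      1.332
Sum = 13.35

13.35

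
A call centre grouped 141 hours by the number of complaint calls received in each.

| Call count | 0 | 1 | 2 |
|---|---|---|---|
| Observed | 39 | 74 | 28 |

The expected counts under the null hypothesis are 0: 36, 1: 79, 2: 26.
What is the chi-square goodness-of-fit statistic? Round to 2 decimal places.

0.72

χ² = (39−36)²/36 + (74−79)²/79 + (28−26)²/26
   = 0.250 + 0.316 + 0.154
Sum = 0.72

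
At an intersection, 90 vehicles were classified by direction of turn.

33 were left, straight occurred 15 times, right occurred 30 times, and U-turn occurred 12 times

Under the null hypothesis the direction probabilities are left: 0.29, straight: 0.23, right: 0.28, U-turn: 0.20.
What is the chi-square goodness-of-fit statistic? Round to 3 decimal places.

6.308

Expected counts E_i = n·p_i: 90×0.29 = 26.1, 90×0.23 = 20.7, 90×0.28 = 25.2, 90×0.20 = 18.
χ² = (33−26.1)²/26.1 + (15−20.7)²/20.7 + (30−25.2)²/25.2 + (12−18)²/18
   = 1.8241 + 1.5696 + 0.9143 + 2.0000
Sum = 6.308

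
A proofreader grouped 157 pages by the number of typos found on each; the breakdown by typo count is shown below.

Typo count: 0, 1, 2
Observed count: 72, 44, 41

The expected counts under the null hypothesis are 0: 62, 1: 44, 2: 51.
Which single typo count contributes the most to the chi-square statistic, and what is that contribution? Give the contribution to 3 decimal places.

cat         O        E   (O−E)²/E
0          72       62     1.6129
1          44       44     0.0000
2          41       51     1.9608
The largest term is for 2: 1.961.

2, 1.961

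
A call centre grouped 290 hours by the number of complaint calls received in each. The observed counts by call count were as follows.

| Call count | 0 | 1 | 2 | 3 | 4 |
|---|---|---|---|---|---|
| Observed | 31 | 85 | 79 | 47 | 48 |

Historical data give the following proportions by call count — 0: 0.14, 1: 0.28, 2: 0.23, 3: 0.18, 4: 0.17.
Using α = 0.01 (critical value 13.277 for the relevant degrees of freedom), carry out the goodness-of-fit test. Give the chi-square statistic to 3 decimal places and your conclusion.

Expected counts E_i = n·p_i: 290×0.14 = 40.6, 290×0.28 = 81.2, 290×0.23 = 66.7, 290×0.18 = 52.2, 290×0.17 = 49.3.
χ² = (31−40.6)²/40.6 + (85−81.2)²/81.2 + (79−66.7)²/66.7 + (47−52.2)²/52.2 + (48−49.3)²/49.3
   = 2.2700 + 0.1778 + 2.2682 + 0.5180 + 0.0343
Sum = 5.268
df = 4. Since 5.268 < 13.277, we do not reject H₀.

5.268; do not reject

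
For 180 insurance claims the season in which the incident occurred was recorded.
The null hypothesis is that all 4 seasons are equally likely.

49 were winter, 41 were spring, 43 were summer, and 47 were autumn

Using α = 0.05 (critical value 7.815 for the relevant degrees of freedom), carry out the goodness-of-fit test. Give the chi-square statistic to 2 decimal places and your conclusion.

0.89; do not reject

Under H₀ each category has probability 1/4, so each expected count is 180/4 = 45.
χ² = (49−45)²/45 + (41−45)²/45 + (43−45)²/45 + (47−45)²/45
   = 0.356 + 0.356 + 0.089 + 0.089
Sum = 0.89
df = 3. Since 0.89 < 7.815, we do not reject H₀.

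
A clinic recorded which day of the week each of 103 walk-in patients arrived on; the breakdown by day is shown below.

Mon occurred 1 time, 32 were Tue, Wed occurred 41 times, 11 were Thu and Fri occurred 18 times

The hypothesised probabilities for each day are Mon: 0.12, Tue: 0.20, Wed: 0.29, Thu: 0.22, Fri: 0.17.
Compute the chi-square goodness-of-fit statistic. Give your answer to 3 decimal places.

Expected counts E_i = n·p_i: 103×0.12 = 12.36, 103×0.20 = 20.6, 103×0.29 = 29.87, 103×0.22 = 22.66, 103×0.17 = 17.51.
Mon: (1 − 12.36)²/12.36 = 129.0496/12.36 = 10.4409
Tue: (32 − 20.6)²/20.6 = 129.96/20.6 = 6.3087
Wed: (41 − 29.87)²/29.87 = 123.8769/29.87 = 4.1472
Thu: (11 − 22.66)²/22.66 = 135.9556/22.66 = 5.9998
Fri: (18 − 17.51)²/17.51 = 0.2401/17.51 = 0.0137
Sum = 26.910

26.910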